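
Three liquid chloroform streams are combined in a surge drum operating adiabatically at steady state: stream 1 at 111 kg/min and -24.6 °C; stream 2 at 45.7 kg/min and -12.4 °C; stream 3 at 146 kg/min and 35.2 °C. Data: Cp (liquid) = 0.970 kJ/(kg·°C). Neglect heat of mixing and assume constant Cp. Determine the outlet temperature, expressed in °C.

T_out = 6.08 °C

Energy balance with Q = 0: Σ ṁᵢCp,ᵢ(T_out − Tᵢ) = 0
T_out = Σ ṁᵢCp,ᵢTᵢ / Σ ṁᵢCp,ᵢ
      = 1786.7 / 293.62 = 6.085 °C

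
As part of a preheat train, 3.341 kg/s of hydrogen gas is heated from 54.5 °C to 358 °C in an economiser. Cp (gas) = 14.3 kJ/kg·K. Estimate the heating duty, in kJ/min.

Q = ṁ·Cp·ΔT = 3.341 × 14.3 × (358 − 54.5) = 14500 kJ/s
Heating duty = 870010 kJ/min

Q = 870000 kJ/min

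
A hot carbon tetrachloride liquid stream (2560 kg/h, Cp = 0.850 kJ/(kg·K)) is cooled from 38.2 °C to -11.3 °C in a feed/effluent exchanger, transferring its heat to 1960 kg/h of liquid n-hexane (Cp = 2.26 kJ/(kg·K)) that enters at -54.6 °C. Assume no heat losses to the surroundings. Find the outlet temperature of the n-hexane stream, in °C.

Heat released by hot stream: Q = 2560 × 0.850 × (38.2 − -11.3) = 107710 kJ/h
Energy balance on cold side (adiabatic exchanger): Q = ṁ_c·Cp_c·(T_c,out − T_c,in)
T_c,out = -54.6 + 107710/(1960 × 2.26) = -30.284 °C

T_c,out = -30.3 °C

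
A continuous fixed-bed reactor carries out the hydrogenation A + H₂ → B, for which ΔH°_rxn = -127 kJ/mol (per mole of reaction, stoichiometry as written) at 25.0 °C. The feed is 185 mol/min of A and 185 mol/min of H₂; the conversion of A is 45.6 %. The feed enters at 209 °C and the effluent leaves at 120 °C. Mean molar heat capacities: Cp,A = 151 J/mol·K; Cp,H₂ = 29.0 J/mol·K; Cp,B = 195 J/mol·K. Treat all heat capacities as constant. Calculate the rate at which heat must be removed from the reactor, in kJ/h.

Q_out = 813000 kJ/h

Extent of reaction ξ = 0.456 × 185 = 84.36 mol/min
Reaction term: ξ·ΔH°_rxn = 84.36 × -127 = -10714 kJ/min
Sensible, feed 209→25 °C: -6127.2 kJ/min
Outlet flows (mol/min): A 100.64, H₂ 100.64, B 84.36
Sensible, products 25→120 °C: 3283.7 kJ/min
Q = ΔH = -13557 kJ/min = -225.95 kW
Heat removed = 813430 kJ/h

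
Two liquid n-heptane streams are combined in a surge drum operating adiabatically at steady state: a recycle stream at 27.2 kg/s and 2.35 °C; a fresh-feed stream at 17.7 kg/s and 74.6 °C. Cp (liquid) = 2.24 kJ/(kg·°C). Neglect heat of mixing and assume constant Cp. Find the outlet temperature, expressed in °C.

Energy balance with Q = 0: Σ ṁᵢCp,ᵢ(T_out − Tᵢ) = 0
T_out = Σ ṁᵢCp,ᵢTᵢ / Σ ṁᵢCp,ᵢ
      = 3100.9 / 100.58 = 30.832 °C

T_out = 30.8 °C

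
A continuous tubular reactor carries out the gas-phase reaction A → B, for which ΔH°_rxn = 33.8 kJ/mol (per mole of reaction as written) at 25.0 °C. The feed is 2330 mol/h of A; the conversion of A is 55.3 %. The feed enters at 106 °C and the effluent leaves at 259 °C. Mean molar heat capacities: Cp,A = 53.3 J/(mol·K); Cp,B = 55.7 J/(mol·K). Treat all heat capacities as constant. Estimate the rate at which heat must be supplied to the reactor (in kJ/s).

Q_in = 17.6 kJ/s

Extent of reaction ξ = 0.553 × 2330 = 1288.5 mol/h
Reaction term: ξ·ΔH°_rxn = 1288.5 × 33.8 = 43551 kJ/h
Sensible, feed 106→25 °C: -10059 kJ/h
Outlet flows (mol/h): A 1041.5, B 1288.5
Sensible, products 25→259 °C: 29784 kJ/h
Q = ΔH = 63275 kJ/h = 17.577 kW
Heat supplied = 17.577 kJ/s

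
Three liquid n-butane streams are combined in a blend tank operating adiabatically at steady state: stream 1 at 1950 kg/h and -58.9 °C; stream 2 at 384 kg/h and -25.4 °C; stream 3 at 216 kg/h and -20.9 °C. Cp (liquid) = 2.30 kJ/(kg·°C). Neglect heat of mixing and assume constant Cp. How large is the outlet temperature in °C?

Energy balance with Q = 0: Σ ṁᵢCp,ᵢ(T_out − Tᵢ) = 0
T_out = Σ ṁᵢCp,ᵢTᵢ / Σ ṁᵢCp,ᵢ
      = -296980 / 5865 = -50.636 °C

T_out = -50.6 °C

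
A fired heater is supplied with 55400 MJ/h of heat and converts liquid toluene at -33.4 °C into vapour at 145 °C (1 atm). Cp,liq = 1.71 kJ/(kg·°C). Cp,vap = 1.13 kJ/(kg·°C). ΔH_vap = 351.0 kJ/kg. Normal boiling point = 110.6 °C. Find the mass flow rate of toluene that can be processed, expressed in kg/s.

Δh = 1.71×(110.6−-33.4) + 351.0 + 1.13×(145−110.6) = 636.11 kJ/kg
Q = 55400 MJ/h = 15389 kJ/s = 15389 kJ/s
ṁ = Q/Δh = 15389 / 636.11 = 24.192 kg/s

ṁ = 24.2 kg/s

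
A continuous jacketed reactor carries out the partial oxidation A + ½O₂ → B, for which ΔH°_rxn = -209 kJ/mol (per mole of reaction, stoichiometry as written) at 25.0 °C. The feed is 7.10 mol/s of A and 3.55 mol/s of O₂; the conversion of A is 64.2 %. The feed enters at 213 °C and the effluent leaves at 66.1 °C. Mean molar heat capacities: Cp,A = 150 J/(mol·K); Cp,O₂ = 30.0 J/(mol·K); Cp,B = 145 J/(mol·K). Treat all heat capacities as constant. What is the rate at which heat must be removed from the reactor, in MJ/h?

Q_out = 4060 MJ/h

Extent of reaction ξ = 0.642 × 7.10 = 4.5582 mol/s
Reaction term: ξ·ΔH°_rxn = 4.5582 × -209 = -952.66 kJ/s
Sensible, feed 213→25 °C: -220.24 kJ/s
Outlet flows (mol/s): A 2.5418, O₂ 1.2709, B 4.5582
Sensible, products 25→66.1 °C: 44.402 kJ/s
Q = ΔH = -1128.5 kJ/s = -1128.5 kW
Heat removed = 4062.6 MJ/h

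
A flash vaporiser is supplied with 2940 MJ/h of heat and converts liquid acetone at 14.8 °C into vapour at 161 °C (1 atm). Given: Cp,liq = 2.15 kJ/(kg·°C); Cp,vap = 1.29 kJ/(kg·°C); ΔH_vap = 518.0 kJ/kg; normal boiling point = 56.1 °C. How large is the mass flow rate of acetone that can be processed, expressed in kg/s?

ṁ = 1.10 kg/s

Δh = 2.15×(56.1−14.8) + 518.0 + 1.29×(161−56.1) = 742.12 kJ/kg
Q = 2940 MJ/h = 816.67 kJ/s = 816.67 kJ/s
ṁ = Q/Δh = 816.67 / 742.12 = 1.1005 kg/s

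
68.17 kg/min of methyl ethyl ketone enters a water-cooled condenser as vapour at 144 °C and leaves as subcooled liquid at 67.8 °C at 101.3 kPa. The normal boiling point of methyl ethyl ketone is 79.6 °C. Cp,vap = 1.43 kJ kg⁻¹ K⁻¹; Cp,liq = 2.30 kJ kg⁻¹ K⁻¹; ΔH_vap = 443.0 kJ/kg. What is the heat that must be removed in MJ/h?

Q_c = 2300 MJ/h

vapour 144→79.6 °C: -92.092 kJ/kg
condensation at 79.6 °C: -443 kJ/kg
liquid 79.6→67.8 °C: -27.14 kJ/kg
Δh = -92.092 + -443 + -27.14 = -562.23 kJ/kg
Q = ṁ·Δh = 68.17 kg/min × -562.23 kJ/kg = -38327 kJ/min
|Q| = 638.79 kW = 2299.6 MJ/h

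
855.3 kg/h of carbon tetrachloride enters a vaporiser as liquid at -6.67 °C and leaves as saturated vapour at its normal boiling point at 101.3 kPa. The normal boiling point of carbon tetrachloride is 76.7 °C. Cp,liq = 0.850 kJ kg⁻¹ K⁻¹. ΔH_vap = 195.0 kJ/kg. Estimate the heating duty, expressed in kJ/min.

liquid -6.67→76.7 °C: 70.865 kJ/kg
vaporisation at 76.7 °C: 195 kJ/kg
Δh = 70.865 + 195 = 265.86 kJ/kg
Q = ṁ·Δh = 855.3 kg/h × 265.86 kJ/kg = 227390 kJ/h
|Q| = 63.165 kW = 3789.9 kJ/min

Q = 3790 kJ/min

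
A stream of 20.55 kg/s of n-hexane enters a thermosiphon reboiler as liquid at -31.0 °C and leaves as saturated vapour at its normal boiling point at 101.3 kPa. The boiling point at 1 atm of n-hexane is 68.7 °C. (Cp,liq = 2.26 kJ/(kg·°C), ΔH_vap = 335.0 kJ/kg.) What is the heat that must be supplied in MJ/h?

Q = 41500 MJ/h

liquid -31.0→68.7 °C: 225.32 kJ/kg
vaporisation at 68.7 °C: 335 kJ/kg
Δh = 225.32 + 335 = 560.32 kJ/kg
Q = ṁ·Δh = 20.55 kg/s × 560.32 kJ/kg = 11515 kJ/s
|Q| = 11515 kW = 41453 MJ/h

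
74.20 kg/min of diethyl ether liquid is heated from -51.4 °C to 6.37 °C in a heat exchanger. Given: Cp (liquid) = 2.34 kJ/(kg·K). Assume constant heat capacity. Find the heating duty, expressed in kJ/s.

Q = ṁ·Cp·ΔT = 74.20 × 2.34 × (6.37 − -51.4) = 10030 kJ/min
Converting: 10030 / 60 s = 167.17 kW

Q = 167 kJ/s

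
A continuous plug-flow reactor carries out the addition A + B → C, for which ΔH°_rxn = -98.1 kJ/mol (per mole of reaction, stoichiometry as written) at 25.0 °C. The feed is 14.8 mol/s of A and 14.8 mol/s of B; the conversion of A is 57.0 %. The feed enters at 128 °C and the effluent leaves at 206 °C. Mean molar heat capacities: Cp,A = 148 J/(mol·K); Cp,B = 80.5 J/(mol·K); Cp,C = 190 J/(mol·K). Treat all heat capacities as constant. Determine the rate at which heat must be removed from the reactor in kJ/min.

Q_out = 37400 kJ/min

Extent of reaction ξ = 0.570 × 14.8 = 8.436 mol/s
Reaction term: ξ·ΔH°_rxn = 8.436 × -98.1 = -827.57 kJ/s
Sensible, feed 128→25 °C: -348.33 kJ/s
Outlet flows (mol/s): A 6.364, B 6.364, C 8.436
Sensible, products 25→206 °C: 553.32 kJ/s
Q = ΔH = -622.58 kJ/s = -622.58 kW
Heat removed = 37355 kJ/min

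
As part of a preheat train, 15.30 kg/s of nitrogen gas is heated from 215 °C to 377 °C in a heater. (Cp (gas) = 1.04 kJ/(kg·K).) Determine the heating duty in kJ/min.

Q = 155000 kJ/min

Q = ṁ·Cp·ΔT = 15.30 × 1.04 × (377 − 215) = 2577.7 kJ/s
Heating duty = 154660 kJ/min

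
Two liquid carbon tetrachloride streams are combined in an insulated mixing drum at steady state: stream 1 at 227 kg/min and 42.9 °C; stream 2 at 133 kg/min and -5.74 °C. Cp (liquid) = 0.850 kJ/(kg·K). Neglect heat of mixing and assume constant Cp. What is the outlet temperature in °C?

No heat crosses the boundary, so H_out = H_in.
Σ ṁᵢCp,ᵢTᵢ = 227×0.850×42.9 + 133×0.850×-5.74 = 7628.6
Σ ṁᵢCp,ᵢ = 227×0.850 + 133×0.850 = 306
T_out = 7628.6 / 306 = 24.93 °C

T_out = 24.9 °C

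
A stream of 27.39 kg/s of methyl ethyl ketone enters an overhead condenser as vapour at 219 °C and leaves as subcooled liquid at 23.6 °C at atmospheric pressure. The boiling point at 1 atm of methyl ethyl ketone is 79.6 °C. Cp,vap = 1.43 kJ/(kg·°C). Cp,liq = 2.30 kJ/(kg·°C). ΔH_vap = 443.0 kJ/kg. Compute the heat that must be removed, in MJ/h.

vapour 219→79.6 °C: -199.34 kJ/kg
condensation at 79.6 °C: -443 kJ/kg
liquid 79.6→23.6 °C: -128.8 kJ/kg
Δh = -199.34 + -443 + -128.8 = -771.14 kJ/kg
Q = ṁ·Δh = 27.39 kg/s × -771.14 kJ/kg = -21122 kJ/s
|Q| = 21122 kW = 76038 MJ/h

Q_c = 76000 MJ/h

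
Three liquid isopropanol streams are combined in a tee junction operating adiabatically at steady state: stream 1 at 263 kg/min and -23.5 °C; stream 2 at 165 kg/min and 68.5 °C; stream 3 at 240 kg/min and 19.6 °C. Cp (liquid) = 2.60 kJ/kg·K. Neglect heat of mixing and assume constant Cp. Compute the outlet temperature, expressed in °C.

Energy balance with Q = 0: Σ ṁᵢCp,ᵢ(T_out − Tᵢ) = 0
T_out = Σ ṁᵢCp,ᵢTᵢ / Σ ṁᵢCp,ᵢ
      = 25548 / 1736.8 = 14.71 °C

T_out = 14.7 °C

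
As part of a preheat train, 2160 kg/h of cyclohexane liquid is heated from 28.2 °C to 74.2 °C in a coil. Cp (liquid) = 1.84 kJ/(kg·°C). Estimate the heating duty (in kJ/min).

Q = 3050 kJ/min

Q = ṁ·Cp·ΔT = 2160 × 1.84 × (74.2 − 28.2) = 182820 kJ/h
Converting: 182820 / 3600 s = 50.784 kW
Heating duty = 3047 kJ/min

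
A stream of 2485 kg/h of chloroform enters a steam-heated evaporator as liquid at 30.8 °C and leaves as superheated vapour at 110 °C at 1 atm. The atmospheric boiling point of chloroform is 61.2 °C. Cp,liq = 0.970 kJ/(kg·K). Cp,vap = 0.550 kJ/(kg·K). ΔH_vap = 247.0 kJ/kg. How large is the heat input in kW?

liquid 30.8→61.2 °C: 29.488 kJ/kg
vaporisation at 61.2 °C: 247 kJ/kg
vapour 61.2→110 °C: 26.84 kJ/kg
Δh = 29.488 + 247 + 26.84 = 303.33 kJ/kg
Q = ṁ·Δh = 2485 kg/h × 303.33 kJ/kg = 753770 kJ/h
|Q| = 209.38 kW

Q = 209 kW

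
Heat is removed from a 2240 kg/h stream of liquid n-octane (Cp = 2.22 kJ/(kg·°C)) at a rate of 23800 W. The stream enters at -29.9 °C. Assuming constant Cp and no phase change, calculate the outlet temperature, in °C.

T_out = -47.1 °C

Q = 23800 W = 85680 kJ/h
ΔT = Q/(ṁ·Cp) = 85680/(2240×2.22) = 17.23 K
T_out = -29.9 − 17.23 = -47.13 °C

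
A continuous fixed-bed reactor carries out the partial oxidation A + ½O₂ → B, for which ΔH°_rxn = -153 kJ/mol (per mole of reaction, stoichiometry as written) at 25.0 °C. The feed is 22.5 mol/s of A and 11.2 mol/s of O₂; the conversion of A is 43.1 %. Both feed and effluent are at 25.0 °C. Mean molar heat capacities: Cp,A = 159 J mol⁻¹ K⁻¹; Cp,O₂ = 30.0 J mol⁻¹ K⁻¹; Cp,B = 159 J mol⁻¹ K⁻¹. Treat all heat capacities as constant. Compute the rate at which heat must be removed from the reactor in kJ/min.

Extent of reaction ξ = 0.431 × 22.5 = 9.6975 mol/s
Reaction term: ξ·ΔH°_rxn = 9.6975 × -153 = -1483.7 kJ/s
Q = ΔH = -1483.7 kJ/s = -1483.7 kW
Heat removed = 89023 kJ/min

Q_out = 89000 kJ/min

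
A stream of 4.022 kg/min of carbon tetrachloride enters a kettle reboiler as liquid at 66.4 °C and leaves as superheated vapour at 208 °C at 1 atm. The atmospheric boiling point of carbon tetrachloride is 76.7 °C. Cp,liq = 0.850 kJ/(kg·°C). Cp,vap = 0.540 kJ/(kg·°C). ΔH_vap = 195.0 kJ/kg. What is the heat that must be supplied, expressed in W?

liquid 66.4→76.7 °C: 8.755 kJ/kg
vaporisation at 76.7 °C: 195 kJ/kg
vapour 76.7→208 °C: 70.902 kJ/kg
Δh = 8.755 + 195 + 70.902 = 274.66 kJ/kg
Q = ṁ·Δh = 4.022 kg/min × 274.66 kJ/kg = 1104.7 kJ/min
|Q| = 18.411 kW = 18411 W

Q = 18400 W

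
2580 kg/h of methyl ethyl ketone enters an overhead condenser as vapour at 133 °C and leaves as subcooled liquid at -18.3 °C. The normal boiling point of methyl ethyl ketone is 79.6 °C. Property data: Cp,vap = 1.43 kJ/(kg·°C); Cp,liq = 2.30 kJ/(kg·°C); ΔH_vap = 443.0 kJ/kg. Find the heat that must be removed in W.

vapour 133→79.6 °C: -76.362 kJ/kg
condensation at 79.6 °C: -443 kJ/kg
liquid 79.6→-18.3 °C: -225.17 kJ/kg
Δh = -76.362 + -443 + -225.17 = -744.53 kJ/kg
Q = ṁ·Δh = 2580 kg/h × -744.53 kJ/kg = -1.9209e+06 kJ/h
|Q| = 533.58 kW = 533580 W

Q_c = 534000 W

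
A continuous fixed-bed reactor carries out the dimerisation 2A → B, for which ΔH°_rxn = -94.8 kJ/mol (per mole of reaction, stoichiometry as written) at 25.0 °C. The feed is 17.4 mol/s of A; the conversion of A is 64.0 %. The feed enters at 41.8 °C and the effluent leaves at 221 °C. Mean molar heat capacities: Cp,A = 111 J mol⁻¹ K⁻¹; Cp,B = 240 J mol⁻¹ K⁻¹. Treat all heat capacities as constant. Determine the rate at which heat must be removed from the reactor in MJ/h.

Q_out = 584 MJ/h

Extent of reaction ξ = 0.640 × 17.4 / 2 = 5.568 mol/s
Reaction term: ξ·ΔH°_rxn = 5.568 × -94.8 = -527.85 kJ/s
Sensible, feed 41.8→25 °C: -32.448 kJ/s
Outlet flows (mol/s): A 6.264, B 5.568
Sensible, products 25→221 °C: 398.2 kJ/s
Q = ΔH = -162.1 kJ/s = -162.1 kW
Heat removed = 583.54 MJ/h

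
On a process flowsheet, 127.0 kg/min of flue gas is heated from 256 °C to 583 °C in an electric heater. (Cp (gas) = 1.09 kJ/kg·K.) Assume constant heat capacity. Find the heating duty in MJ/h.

Q = ṁ·Cp·ΔT = 127.0 × 1.09 × (583 − 256) = 45267 kJ/min
Converting: 45267 / 60 s = 754.44 kW
Heating duty = 2716 MJ/h

Q = 2720 MJ/h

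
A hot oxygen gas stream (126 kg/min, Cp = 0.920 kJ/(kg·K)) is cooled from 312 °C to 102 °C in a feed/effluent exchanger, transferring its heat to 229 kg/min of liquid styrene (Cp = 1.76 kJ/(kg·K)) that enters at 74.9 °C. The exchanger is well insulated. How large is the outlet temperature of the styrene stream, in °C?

Heat released by hot stream: Q = 126 × 0.920 × (312 − 102) = 24343 kJ/min
Energy balance on cold side (adiabatic exchanger): Q = ṁ_c·Cp_c·(T_c,out − T_c,in)
T_c,out = 74.9 + 24343/(229 × 1.76) = 135.3 °C

T_c,out = 135 °C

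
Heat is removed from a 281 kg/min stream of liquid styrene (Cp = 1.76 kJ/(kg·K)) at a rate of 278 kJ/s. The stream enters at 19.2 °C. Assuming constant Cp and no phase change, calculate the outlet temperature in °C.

T_out = -14.5 °C

Q = 278 kJ/s = 16680 kJ/min
ΔT = Q/(ṁ·Cp) = 16680/(281×1.76) = 33.727 K
T_out = 19.2 − 33.727 = -14.527 °C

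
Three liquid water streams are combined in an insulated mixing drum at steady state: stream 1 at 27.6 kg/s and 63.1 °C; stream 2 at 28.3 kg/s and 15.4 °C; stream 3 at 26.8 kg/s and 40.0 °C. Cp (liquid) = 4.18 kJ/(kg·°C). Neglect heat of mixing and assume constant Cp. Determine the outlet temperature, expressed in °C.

Adiabatic, steady state ⇒ Σ ṁᵢCp,ᵢ(T_out − Tᵢ) = 0
Σ ṁᵢCp,ᵢTᵢ = 27.6×4.18×63.1 + 28.3×4.18×15.4 + 26.8×4.18×40.0 = 13582
Σ ṁᵢCp,ᵢ = 27.6×4.18 + 28.3×4.18 + 26.8×4.18 = 345.69
T_out = 13582 / 345.69 = 39.291 °C

T_out = 39.3 °C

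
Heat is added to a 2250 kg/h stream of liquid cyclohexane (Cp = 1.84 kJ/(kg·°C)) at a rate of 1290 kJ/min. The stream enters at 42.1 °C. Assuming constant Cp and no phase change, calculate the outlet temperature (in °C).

Q = 1290 kJ/min = 77400 kJ/h
ΔT = Q/(ṁ·Cp) = 77400/(2250×1.84) = 18.696 K
T_out = 42.1 + 18.696 = 60.796 °C

T_out = 60.8 °C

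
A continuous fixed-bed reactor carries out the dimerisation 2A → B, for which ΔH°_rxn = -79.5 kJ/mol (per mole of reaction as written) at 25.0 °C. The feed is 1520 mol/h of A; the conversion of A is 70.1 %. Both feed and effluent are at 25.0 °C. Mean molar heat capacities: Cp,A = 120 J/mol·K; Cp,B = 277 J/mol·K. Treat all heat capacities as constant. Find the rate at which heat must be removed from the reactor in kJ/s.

Extent of reaction ξ = 0.701 × 1520 / 2 = 532.76 mol/h
Reaction term: ξ·ΔH°_rxn = 532.76 × -79.5 = -42354 kJ/h
Q = ΔH = -42354 kJ/h = -11.765 kW
Heat removed = 11.765 kJ/s

Q_out = 11.8 kJ/s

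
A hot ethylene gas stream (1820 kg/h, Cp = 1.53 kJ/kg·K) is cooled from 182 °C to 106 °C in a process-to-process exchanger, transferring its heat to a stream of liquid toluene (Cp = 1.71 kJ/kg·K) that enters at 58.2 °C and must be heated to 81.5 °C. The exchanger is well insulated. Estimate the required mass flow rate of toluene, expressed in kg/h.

Heat released by hot stream: Q = 1820 × 1.53 × (182 − 106) = 211630 kJ/h
Energy balance on cold side (adiabatic exchanger): Q = ṁ_c·Cp_c·(T_c,out − T_c,in)
ṁ_c = 211630 / [1.71 × (81.5 − 58.2)] = 5311.6 kg/h

ṁ_c = 5310 kg/h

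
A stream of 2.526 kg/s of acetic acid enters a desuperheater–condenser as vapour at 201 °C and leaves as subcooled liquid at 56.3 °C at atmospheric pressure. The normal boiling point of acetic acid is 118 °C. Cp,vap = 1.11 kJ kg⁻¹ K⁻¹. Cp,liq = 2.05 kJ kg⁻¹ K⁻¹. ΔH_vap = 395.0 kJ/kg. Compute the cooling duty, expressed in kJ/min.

vapour 201→118 °C: -92.13 kJ/kg
condensation at 118 °C: -395 kJ/kg
liquid 118→56.3 °C: -126.48 kJ/kg
Δh = -92.13 + -395 + -126.48 = -613.62 kJ/kg
Q = ṁ·Δh = 2.526 kg/s × -613.62 kJ/kg = -1550 kJ/s
|Q| = 1550 kW = 92999 kJ/min

Q_c = 93000 kJ/min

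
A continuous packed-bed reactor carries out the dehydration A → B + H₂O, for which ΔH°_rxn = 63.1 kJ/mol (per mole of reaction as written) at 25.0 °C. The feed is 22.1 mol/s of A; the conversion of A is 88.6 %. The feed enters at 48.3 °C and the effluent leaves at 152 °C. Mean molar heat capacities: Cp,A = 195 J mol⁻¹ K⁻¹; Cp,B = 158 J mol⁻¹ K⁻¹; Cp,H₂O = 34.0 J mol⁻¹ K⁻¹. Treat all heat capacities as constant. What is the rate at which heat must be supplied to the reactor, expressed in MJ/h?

Q_in = 6030 MJ/h

Extent of reaction ξ = 0.886 × 22.1 = 19.581 mol/s
Reaction term: ξ·ΔH°_rxn = 19.581 × 63.1 = 1235.5 kJ/s
Sensible, feed 48.3→25 °C: -100.41 kJ/s
Outlet flows (mol/s): A 2.5194, B 19.581, H₂O 19.581
Sensible, products 25→152 °C: 539.85 kJ/s
Q = ΔH = 1675 kJ/s = 1675 kW
Heat supplied = 6029.9 MJ/h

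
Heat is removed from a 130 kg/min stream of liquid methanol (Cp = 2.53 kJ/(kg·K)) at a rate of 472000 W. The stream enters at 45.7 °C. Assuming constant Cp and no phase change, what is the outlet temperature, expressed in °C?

T_out = -40.4 °C

Q = 472000 W = 28320 kJ/min
ΔT = Q/(ṁ·Cp) = 28320/(130×2.53) = 86.105 K
T_out = 45.7 − 86.105 = -40.405 °C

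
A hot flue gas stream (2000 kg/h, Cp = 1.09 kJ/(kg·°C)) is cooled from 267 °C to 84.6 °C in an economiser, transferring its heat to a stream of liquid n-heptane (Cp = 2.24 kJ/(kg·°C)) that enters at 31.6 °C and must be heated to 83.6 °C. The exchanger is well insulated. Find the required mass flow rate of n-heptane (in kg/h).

Heat released by hot stream: Q = 2000 × 1.09 × (267 − 84.6) = 397630 kJ/h
Energy balance on cold side (adiabatic exchanger): Q = ṁ_c·Cp_c·(T_c,out − T_c,in)
ṁ_c = 397630 / [2.24 × (83.6 − 31.6)] = 3413.7 kg/h

ṁ_c = 3410 kg/h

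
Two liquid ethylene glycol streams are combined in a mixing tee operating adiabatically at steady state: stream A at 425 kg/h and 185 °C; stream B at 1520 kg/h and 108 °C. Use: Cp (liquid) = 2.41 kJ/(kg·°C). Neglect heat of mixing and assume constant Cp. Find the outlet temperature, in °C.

T_out = 125 °C

Adiabatic, steady state ⇒ Σ ṁᵢCp,ᵢ(T_out − Tᵢ) = 0
T_out = Σ ṁᵢCp,ᵢTᵢ / Σ ṁᵢCp,ᵢ
      = 585110 / 4687.5 = 124.83 °C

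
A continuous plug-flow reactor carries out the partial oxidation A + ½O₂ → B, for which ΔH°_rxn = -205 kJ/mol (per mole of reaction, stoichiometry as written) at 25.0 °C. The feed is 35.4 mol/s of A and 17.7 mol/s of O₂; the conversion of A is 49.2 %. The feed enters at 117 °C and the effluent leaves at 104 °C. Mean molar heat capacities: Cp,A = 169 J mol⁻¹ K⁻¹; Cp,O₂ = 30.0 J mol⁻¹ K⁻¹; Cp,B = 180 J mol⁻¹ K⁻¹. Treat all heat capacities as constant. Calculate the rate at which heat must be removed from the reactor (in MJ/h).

Extent of reaction ξ = 0.492 × 35.4 = 17.417 mol/s
Reaction term: ξ·ΔH°_rxn = 17.417 × -205 = -3570.4 kJ/s
Sensible, feed 117→25 °C: -599.25 kJ/s
Outlet flows (mol/s): A 17.983, O₂ 8.9916, B 17.417
Sensible, products 25→104 °C: 509.07 kJ/s
Q = ΔH = -3660.6 kJ/s = -3660.6 kW
Heat removed = 13178 MJ/h

Q_out = 13200 MJ/h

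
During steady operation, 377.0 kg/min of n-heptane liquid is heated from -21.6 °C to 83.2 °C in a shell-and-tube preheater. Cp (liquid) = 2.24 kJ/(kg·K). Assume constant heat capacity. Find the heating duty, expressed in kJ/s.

Q = ṁ·Cp·ΔT = 377.0 × 2.24 × (83.2 − -21.6) = 88502 kJ/min
Converting: 88502 / 60 s = 1475 kW

Q = 1480 kJ/s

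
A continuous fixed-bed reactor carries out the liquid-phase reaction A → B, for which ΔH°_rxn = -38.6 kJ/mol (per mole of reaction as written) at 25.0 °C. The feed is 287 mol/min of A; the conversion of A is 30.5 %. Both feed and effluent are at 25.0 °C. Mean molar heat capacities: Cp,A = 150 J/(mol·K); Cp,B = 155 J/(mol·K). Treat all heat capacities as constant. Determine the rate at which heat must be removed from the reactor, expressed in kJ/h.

Q_out = 203000 kJ/h

Extent of reaction ξ = 0.305 × 287 = 87.535 mol/min
Reaction term: ξ·ΔH°_rxn = 87.535 × -38.6 = -3378.9 kJ/min
Q = ΔH = -3378.9 kJ/min = -56.314 kW
Heat removed = 202730 kJ/h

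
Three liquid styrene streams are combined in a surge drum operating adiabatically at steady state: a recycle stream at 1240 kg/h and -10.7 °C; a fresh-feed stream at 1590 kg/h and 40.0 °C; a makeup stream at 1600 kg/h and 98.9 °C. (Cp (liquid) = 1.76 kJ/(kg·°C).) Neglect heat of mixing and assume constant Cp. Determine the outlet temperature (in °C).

Energy balance with Q = 0: Σ ṁᵢCp,ᵢ(T_out − Tᵢ) = 0
T_out = Σ ṁᵢCp,ᵢTᵢ / Σ ṁᵢCp,ᵢ
      = 367090 / 7796.8 = 47.082 °C

T_out = 47.1 °C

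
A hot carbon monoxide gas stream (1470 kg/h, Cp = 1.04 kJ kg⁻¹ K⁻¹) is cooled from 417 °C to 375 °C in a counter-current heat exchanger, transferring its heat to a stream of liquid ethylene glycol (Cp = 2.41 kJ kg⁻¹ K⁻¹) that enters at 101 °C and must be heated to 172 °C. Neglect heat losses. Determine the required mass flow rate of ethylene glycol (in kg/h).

ṁ_c = 375 kg/h

Heat released by hot stream: Q = 1470 × 1.04 × (417 − 375) = 64210 kJ/h
Energy balance on cold side (adiabatic exchanger): Q = ṁ_c·Cp_c·(T_c,out − T_c,in)
ṁ_c = 64210 / [2.41 × (172 − 101)] = 375.25 kg/h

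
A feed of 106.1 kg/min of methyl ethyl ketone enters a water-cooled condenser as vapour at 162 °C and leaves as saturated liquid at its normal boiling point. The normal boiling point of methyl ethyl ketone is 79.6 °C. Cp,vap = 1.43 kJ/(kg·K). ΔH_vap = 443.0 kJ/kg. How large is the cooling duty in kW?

Q_c = 992 kW

vapour 162→79.6 °C: -117.83 kJ/kg
condensation at 79.6 °C: -443 kJ/kg
Δh = -117.83 + -443 = -560.83 kJ/kg
Q = ṁ·Δh = 106.1 kg/min × -560.83 kJ/kg = -59504 kJ/min
|Q| = 991.74 kW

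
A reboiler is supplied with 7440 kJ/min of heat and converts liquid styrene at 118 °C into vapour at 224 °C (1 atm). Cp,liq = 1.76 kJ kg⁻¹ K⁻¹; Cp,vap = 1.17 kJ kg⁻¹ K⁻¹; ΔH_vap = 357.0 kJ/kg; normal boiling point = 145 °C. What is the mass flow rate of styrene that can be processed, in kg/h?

Δh = 1.76×(145−118) + 357.0 + 1.17×(224−145) = 496.95 kJ/kg
Q = 7440 kJ/min = 124 kJ/s = 446400 kJ/h
ṁ = Q/Δh = 446400 / 496.95 = 898.28 kg/h

ṁ = 898 kg/h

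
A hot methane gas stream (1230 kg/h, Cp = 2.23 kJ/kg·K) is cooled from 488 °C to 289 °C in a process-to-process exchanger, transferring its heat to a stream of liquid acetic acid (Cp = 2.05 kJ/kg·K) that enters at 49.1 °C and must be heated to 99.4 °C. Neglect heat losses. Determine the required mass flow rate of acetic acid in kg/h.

Heat released by hot stream: Q = 1230 × 2.23 × (488 − 289) = 545840 kJ/h
Energy balance on cold side (adiabatic exchanger): Q = ṁ_c·Cp_c·(T_c,out − T_c,in)
ṁ_c = 545840 / [2.05 × (99.4 − 49.1)] = 5293.5 kg/h

ṁ_c = 5290 kg/h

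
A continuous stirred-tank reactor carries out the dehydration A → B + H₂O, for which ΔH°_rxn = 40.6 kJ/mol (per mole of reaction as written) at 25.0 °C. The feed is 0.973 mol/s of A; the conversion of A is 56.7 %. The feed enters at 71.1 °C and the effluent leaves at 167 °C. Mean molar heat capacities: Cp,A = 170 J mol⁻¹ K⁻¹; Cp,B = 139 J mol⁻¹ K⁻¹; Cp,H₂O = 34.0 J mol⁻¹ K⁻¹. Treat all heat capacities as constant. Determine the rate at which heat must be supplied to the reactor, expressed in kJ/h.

Q_in = 139000 kJ/h

Extent of reaction ξ = 0.567 × 0.973 = 0.55169 mol/s
Reaction term: ξ·ΔH°_rxn = 0.55169 × 40.6 = 22.399 kJ/s
Sensible, feed 71.1→25 °C: -7.6254 kJ/s
Outlet flows (mol/s): A 0.42131, B 0.55169, H₂O 0.55169
Sensible, products 25→167 °C: 23.723 kJ/s
Q = ΔH = 38.496 kJ/s = 38.496 kW
Heat supplied = 138590 kJ/h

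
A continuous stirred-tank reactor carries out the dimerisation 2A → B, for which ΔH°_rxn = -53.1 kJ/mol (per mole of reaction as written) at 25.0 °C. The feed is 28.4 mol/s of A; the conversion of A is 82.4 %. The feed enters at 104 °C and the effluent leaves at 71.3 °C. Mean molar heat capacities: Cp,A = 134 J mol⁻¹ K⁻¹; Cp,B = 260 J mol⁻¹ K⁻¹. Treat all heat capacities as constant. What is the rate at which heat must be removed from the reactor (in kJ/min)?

Q_out = 45000 kJ/min

Extent of reaction ξ = 0.824 × 28.4 / 2 = 11.701 mol/s
Reaction term: ξ·ΔH°_rxn = 11.701 × -53.1 = -621.31 kJ/s
Sensible, feed 104→25 °C: -300.64 kJ/s
Outlet flows (mol/s): A 4.9984, B 11.701
Sensible, products 25→71.3 °C: 171.87 kJ/s
Q = ΔH = -750.09 kJ/s = -750.09 kW
Heat removed = 45005 kJ/min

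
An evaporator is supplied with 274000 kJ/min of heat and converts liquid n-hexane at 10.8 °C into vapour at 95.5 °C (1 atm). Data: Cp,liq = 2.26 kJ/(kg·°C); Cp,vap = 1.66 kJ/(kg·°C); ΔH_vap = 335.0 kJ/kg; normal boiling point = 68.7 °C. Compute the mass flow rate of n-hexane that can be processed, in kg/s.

Δh = 2.26×(68.7−10.8) + 335.0 + 1.66×(95.5−68.7) = 510.34 kJ/kg
Q = 274000 kJ/min = 4566.7 kJ/s = 4566.7 kJ/s
ṁ = Q/Δh = 4566.7 / 510.34 = 8.9482 kg/s

ṁ = 8.95 kg/s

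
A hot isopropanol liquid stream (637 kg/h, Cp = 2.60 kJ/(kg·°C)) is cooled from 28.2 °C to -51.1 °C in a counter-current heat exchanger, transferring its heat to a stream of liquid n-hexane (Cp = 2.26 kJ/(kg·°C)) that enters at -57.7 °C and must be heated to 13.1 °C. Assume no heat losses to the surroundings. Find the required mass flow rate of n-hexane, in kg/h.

ṁ_c = 821 kg/h

Heat released by hot stream: Q = 637 × 2.60 × (28.2 − -51.1) = 131340 kJ/h
Energy balance on cold side (adiabatic exchanger): Q = ṁ_c·Cp_c·(T_c,out − T_c,in)
ṁ_c = 131340 / [2.26 × (13.1 − -57.7)] = 820.81 kg/h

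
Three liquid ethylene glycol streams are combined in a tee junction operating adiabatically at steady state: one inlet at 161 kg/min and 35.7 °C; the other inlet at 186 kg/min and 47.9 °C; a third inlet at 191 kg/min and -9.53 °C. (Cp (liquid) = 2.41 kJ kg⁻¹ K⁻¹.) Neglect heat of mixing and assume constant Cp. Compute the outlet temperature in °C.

T_out = 23.9 °C

No heat crosses the boundary, so H_out = H_in.
Σ ṁᵢCp,ᵢTᵢ = 161×2.41×35.7 + 186×2.41×47.9 + 191×2.41×-9.53 = 30937
Σ ṁᵢCp,ᵢ = 161×2.41 + 186×2.41 + 191×2.41 = 1296.6
T_out = 30937 / 1296.6 = 23.86 °C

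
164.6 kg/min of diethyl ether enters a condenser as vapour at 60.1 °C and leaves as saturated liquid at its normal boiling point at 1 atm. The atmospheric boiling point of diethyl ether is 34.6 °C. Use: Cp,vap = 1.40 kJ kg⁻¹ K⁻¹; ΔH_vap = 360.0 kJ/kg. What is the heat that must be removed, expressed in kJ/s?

Q_c = 1090 kJ/s

vapour 60.1→34.6 °C: -35.7 kJ/kg
condensation at 34.6 °C: -360 kJ/kg
Δh = -35.7 + -360 = -395.7 kJ/kg
Q = ṁ·Δh = 164.6 kg/min × -395.7 kJ/kg = -65132 kJ/min
|Q| = 1085.5 kW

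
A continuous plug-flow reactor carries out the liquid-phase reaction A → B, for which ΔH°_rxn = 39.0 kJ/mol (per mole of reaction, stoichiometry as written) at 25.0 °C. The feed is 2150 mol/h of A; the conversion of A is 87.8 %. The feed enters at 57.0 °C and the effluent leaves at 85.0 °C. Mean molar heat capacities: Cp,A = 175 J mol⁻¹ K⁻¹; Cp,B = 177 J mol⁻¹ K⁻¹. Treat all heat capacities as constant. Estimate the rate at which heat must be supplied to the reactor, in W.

Q_in = 23400 W

Extent of reaction ξ = 0.878 × 2150 = 1887.7 mol/h
Reaction term: ξ·ΔH°_rxn = 1887.7 × 39.0 = 73620 kJ/h
Sensible, feed 57.0→25 °C: -12040 kJ/h
Outlet flows (mol/h): A 262.3, B 1887.7
Sensible, products 25→85.0 °C: 22802 kJ/h
Q = ΔH = 84382 kJ/h = 23.439 kW
Heat supplied = 23439 W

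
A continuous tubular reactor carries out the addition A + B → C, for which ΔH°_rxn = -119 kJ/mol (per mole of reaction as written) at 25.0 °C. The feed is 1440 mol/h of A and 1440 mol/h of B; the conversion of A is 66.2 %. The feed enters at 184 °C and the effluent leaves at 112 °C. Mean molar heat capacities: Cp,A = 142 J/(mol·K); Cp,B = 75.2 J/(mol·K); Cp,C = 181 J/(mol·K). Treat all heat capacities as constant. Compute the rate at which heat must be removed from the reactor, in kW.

Extent of reaction ξ = 0.662 × 1440 = 953.28 mol/h
Reaction term: ξ·ΔH°_rxn = 953.28 × -119 = -113440 kJ/h
Sensible, feed 184→25 °C: -49730 kJ/h
Outlet flows (mol/h): A 486.72, B 486.72, C 953.28
Sensible, products 25→112 °C: 24209 kJ/h
Q = ΔH = -138960 kJ/h = -38.601 kW
Heat removed = 38.601 kW

Q_out = 38.6 kW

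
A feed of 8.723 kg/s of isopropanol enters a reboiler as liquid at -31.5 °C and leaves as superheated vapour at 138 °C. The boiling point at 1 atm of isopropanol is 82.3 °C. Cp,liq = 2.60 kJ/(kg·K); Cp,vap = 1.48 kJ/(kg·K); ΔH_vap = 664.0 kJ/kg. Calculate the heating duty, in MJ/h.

Q = 32700 MJ/h

liquid -31.5→82.3 °C: 295.88 kJ/kg
vaporisation at 82.3 °C: 664 kJ/kg
vapour 82.3→138 °C: 82.436 kJ/kg
Δh = 295.88 + 664 + 82.436 = 1042.3 kJ/kg
Q = ṁ·Δh = 8.723 kg/s × 1042.3 kJ/kg = 9092.1 kJ/s
|Q| = 9092.1 kW = 32732 MJ/h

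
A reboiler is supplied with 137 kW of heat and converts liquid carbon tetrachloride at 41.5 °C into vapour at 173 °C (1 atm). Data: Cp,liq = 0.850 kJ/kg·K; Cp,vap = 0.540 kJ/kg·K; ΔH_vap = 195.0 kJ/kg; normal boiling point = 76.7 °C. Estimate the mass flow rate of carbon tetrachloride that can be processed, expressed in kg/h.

ṁ = 1780 kg/h

Δh = 0.850×(76.7−41.5) + 195.0 + 0.540×(173−76.7) = 276.92 kJ/kg
Q = 137 kW = 137 kJ/s = 493200 kJ/h
ṁ = Q/Δh = 493200 / 276.92 = 1781 kg/h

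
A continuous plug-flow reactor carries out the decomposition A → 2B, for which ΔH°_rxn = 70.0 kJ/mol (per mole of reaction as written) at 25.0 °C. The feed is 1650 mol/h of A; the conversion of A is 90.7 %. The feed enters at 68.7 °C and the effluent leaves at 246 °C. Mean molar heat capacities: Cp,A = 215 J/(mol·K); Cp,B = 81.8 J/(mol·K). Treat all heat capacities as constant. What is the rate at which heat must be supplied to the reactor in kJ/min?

Extent of reaction ξ = 0.907 × 1650 = 1496.5 mol/h
Reaction term: ξ·ΔH°_rxn = 1496.5 × 70.0 = 104760 kJ/h
Sensible, feed 68.7→25 °C: -15503 kJ/h
Outlet flows (mol/h): A 153.45, B 2993.1
Sensible, products 25→246 °C: 61400 kJ/h
Q = ΔH = 150660 kJ/h = 41.849 kW
Heat supplied = 2510.9 kJ/min

Q_in = 2510 kJ/min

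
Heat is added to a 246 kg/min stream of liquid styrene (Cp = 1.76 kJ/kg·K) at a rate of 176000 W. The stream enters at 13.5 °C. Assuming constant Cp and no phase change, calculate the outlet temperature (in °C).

T_out = 37.9 °C

Q = 176000 W = 10560 kJ/min
ΔT = Q/(ṁ·Cp) = 10560/(246×1.76) = 24.39 K
T_out = 13.5 + 24.39 = 37.89 °C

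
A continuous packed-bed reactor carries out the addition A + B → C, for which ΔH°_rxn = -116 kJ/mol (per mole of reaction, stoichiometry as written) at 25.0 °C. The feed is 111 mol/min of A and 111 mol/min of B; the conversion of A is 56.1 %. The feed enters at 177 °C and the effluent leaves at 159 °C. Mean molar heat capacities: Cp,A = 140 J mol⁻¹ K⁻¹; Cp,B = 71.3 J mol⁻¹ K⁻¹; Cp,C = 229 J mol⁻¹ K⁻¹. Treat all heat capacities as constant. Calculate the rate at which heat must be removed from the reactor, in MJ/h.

Extent of reaction ξ = 0.561 × 111 = 62.271 mol/min
Reaction term: ξ·ΔH°_rxn = 62.271 × -116 = -7223.4 kJ/min
Sensible, feed 177→25 °C: -3565.1 kJ/min
Outlet flows (mol/min): A 48.729, B 48.729, C 62.271
Sensible, products 25→159 °C: 3290.6 kJ/min
Q = ΔH = -7497.9 kJ/min = -124.97 kW
Heat removed = 449.88 MJ/h

Q_out = 450 MJ/h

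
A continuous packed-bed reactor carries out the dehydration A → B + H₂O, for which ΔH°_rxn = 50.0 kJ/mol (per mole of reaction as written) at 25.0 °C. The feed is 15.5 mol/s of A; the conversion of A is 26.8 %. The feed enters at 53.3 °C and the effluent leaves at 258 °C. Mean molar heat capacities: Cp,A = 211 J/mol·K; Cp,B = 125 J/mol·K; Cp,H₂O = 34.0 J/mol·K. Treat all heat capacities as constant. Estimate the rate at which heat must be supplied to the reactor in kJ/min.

Extent of reaction ξ = 0.268 × 15.5 = 4.154 mol/s
Reaction term: ξ·ΔH°_rxn = 4.154 × 50.0 = 207.7 kJ/s
Sensible, feed 53.3→25 °C: -92.555 kJ/s
Outlet flows (mol/s): A 11.346, B 4.154, H₂O 4.154
Sensible, products 25→258 °C: 711.7 kJ/s
Q = ΔH = 826.84 kJ/s = 826.84 kW
Heat supplied = 49610 kJ/min

Q_in = 49600 kJ/min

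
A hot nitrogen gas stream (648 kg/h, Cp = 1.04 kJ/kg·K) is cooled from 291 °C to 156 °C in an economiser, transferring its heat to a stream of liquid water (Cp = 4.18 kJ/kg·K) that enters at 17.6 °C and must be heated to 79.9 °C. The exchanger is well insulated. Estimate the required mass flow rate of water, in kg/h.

Heat released by hot stream: Q = 648 × 1.04 × (291 − 156) = 90979 kJ/h
Energy balance on cold side (adiabatic exchanger): Q = ṁ_c·Cp_c·(T_c,out − T_c,in)
ṁ_c = 90979 / [4.18 × (79.9 − 17.6)] = 349.36 kg/h

ṁ_c = 349 kg/h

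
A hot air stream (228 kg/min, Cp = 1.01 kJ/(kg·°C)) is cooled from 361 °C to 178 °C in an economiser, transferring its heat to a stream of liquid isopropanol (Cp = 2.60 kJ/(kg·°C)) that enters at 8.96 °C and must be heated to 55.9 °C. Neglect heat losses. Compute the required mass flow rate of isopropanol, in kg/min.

ṁ_c = 345 kg/min

Heat released by hot stream: Q = 228 × 1.01 × (361 − 178) = 42141 kJ/min
Energy balance on cold side (adiabatic exchanger): Q = ṁ_c·Cp_c·(T_c,out − T_c,in)
ṁ_c = 42141 / [2.60 × (55.9 − 8.96)] = 345.3 kg/min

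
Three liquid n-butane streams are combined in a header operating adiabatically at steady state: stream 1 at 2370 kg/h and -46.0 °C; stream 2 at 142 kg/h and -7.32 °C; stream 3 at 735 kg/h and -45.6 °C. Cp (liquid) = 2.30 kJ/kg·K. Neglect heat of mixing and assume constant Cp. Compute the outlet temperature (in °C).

T_out = -44.2 °C

No heat crosses the boundary, so H_out = H_in.
T_out = Σ ṁᵢCp,ᵢTᵢ / Σ ṁᵢCp,ᵢ
      = -330220 / 7468.1 = -44.218 °C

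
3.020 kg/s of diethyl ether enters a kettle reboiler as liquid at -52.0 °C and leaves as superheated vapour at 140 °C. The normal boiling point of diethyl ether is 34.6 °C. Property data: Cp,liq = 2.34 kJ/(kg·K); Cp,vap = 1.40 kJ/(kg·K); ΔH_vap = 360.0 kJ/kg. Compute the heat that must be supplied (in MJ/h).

Q = 7720 MJ/h

liquid -52.0→34.6 °C: 202.64 kJ/kg
vaporisation at 34.6 °C: 360 kJ/kg
vapour 34.6→140 °C: 147.56 kJ/kg
Δh = 202.64 + 360 + 147.56 = 710.2 kJ/kg
Q = ṁ·Δh = 3.020 kg/s × 710.2 kJ/kg = 2144.8 kJ/s
|Q| = 2144.8 kW = 7721.3 MJ/h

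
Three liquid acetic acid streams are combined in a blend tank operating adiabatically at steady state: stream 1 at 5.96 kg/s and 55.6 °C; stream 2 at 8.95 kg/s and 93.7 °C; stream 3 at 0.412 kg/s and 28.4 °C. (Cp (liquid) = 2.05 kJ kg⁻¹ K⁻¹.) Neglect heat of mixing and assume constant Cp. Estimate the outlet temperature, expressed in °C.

No heat crosses the boundary, so H_out = H_in.
Σ ṁᵢCp,ᵢTᵢ = 5.96×2.05×55.6 + 8.95×2.05×93.7 + 0.412×2.05×28.4 = 2422.5
Σ ṁᵢCp,ᵢ = 5.96×2.05 + 8.95×2.05 + 0.412×2.05 = 31.41
T_out = 2422.5 / 31.41 = 77.124 °C

T_out = 77.1 °C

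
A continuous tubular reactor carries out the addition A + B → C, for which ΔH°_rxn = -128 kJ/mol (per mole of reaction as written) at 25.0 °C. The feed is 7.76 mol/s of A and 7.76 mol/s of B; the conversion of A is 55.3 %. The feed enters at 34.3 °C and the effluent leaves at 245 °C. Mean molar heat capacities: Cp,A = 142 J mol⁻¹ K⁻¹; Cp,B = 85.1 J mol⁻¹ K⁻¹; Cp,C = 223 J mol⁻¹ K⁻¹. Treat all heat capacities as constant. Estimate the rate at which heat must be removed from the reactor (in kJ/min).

Extent of reaction ξ = 0.553 × 7.76 = 4.2913 mol/s
Reaction term: ξ·ΔH°_rxn = 4.2913 × -128 = -549.28 kJ/s
Sensible, feed 34.3→25 °C: -16.389 kJ/s
Outlet flows (mol/s): A 3.4687, B 3.4687, C 4.2913
Sensible, products 25→245 °C: 383.83 kJ/s
Q = ΔH = -181.84 kJ/s = -181.84 kW
Heat removed = 10910 kJ/min

Q_out = 10900 kJ/min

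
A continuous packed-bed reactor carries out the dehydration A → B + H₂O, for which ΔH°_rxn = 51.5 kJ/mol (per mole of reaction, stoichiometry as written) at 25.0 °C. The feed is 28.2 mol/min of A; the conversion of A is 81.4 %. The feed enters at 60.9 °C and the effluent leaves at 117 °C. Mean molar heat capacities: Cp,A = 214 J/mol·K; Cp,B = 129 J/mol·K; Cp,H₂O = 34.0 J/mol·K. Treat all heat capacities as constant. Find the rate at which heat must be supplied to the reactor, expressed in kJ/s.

Q_in = 23.6 kJ/s

Extent of reaction ξ = 0.814 × 28.2 = 22.955 mol/min
Reaction term: ξ·ΔH°_rxn = 22.955 × 51.5 = 1182.2 kJ/min
Sensible, feed 60.9→25 °C: -216.65 kJ/min
Outlet flows (mol/min): A 5.2452, B 22.955, H₂O 22.955
Sensible, products 25→117 °C: 447.5 kJ/min
Q = ΔH = 1413 kJ/min = 23.55 kW
Heat supplied = 23.55 kJ/s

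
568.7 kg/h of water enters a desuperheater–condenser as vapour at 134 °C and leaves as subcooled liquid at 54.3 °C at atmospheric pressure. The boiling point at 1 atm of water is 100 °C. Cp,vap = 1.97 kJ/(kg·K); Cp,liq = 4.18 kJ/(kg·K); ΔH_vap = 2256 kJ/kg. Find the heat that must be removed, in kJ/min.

Q_c = 23800 kJ/min

vapour 134→100 °C: -66.98 kJ/kg
condensation at 100 °C: -2256 kJ/kg
liquid 100→54.3 °C: -191.03 kJ/kg
Δh = -66.98 + -2256 + -191.03 = -2514 kJ/kg
Q = ṁ·Δh = 568.7 kg/h × -2514 kJ/kg = -1.4297e+06 kJ/h
|Q| = 397.14 kW = 23829 kJ/min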